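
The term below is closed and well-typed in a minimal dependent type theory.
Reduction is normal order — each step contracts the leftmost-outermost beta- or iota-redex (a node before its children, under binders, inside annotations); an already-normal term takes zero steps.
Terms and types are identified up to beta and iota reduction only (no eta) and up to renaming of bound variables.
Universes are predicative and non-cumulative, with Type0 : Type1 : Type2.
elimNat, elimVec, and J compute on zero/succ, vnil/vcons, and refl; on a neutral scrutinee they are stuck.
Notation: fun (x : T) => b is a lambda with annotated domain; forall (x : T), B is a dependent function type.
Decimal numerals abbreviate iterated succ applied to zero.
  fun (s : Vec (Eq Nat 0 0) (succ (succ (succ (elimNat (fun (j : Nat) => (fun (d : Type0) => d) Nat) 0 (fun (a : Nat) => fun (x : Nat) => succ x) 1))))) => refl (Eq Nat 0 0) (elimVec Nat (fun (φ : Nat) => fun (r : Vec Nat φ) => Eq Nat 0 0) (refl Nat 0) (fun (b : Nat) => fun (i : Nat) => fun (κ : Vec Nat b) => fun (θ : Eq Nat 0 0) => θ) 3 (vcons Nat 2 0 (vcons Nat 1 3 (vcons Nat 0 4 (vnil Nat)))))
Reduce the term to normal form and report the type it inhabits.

resulting normal form:
  fun (s : Vec (Eq Nat 0 0) 4) => refl (Eq Nat 0 0) (refl Nat 0)
type:
  forall (s : Vec (Eq Nat 0 0) 4), Eq (Eq Nat 0 0) (refl Nat 0) (refl Nat 0)


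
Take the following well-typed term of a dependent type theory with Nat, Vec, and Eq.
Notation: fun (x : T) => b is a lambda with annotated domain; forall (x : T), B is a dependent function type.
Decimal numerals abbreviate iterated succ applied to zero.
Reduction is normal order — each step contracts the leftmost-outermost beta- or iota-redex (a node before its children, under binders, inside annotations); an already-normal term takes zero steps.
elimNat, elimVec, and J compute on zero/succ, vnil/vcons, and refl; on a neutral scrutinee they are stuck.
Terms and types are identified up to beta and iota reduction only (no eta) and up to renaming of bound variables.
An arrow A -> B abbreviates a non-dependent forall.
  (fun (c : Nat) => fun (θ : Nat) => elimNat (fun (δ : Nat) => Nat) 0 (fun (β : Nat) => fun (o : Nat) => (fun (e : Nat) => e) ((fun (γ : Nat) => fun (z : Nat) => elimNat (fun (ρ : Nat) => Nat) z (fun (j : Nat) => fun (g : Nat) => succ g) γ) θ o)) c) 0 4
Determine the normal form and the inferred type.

reduced normal form:
  0
the term's type:
  Nat
observation: the leftmost-outermost redex is a beta-redex, and normalization takes 3 steps.


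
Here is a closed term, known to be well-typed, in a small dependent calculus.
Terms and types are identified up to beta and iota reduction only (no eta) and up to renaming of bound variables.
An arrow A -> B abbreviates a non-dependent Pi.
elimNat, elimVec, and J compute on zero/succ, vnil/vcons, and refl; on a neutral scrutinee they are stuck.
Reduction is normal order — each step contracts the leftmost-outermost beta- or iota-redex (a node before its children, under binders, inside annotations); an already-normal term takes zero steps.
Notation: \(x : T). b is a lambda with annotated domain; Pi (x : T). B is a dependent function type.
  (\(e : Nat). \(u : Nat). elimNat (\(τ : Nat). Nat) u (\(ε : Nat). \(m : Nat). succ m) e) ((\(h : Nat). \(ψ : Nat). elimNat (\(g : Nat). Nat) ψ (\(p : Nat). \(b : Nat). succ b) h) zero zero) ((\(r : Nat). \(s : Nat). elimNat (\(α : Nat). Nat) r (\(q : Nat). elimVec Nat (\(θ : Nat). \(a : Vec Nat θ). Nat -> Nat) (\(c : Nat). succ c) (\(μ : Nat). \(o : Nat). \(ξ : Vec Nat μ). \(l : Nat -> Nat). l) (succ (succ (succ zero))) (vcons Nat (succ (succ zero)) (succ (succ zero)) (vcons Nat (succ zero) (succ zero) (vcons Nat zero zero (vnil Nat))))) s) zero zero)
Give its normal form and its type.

reduced normal form:
  zero
inferred type:
  Nat
observation: 9 normal-order steps normalize the term, beginning with a beta-redex.


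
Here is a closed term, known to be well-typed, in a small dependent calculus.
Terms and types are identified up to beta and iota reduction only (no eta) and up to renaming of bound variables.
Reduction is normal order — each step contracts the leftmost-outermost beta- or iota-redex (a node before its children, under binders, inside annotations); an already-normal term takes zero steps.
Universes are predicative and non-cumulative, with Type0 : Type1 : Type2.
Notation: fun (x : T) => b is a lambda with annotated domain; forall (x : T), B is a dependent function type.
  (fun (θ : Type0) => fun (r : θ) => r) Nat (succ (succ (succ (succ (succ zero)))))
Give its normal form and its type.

resulting normal form:
  succ (succ (succ (succ (succ zero))))
inferred type:
  Nat
observation: the term reaches its normal form after 2 normal-order steps.


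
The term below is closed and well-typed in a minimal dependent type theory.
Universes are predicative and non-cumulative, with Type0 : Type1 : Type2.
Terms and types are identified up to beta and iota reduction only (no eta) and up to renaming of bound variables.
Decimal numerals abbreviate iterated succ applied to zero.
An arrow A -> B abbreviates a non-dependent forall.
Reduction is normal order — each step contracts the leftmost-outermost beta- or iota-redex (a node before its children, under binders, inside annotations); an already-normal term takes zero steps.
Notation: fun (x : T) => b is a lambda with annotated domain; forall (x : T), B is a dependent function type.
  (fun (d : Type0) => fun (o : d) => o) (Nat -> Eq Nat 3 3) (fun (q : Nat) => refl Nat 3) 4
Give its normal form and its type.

resulting normal form:
  refl Nat 3
type:
  Eq Nat 3 3


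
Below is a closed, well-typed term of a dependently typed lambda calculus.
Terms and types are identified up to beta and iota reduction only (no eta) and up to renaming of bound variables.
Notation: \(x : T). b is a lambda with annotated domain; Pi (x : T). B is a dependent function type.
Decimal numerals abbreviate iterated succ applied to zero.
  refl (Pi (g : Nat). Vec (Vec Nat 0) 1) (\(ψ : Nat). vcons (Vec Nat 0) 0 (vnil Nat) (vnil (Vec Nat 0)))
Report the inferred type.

type:
  Eq (Pi (g : Nat). Vec (Vec Nat 0) 1) (\(ψ : Nat). vcons (Vec Nat 0) 0 (vnil Nat) (vnil (Vec Nat 0))) (\(b : Nat). vcons (Vec Nat 0) 0 (vnil Nat) (vnil (Vec Nat 0)))


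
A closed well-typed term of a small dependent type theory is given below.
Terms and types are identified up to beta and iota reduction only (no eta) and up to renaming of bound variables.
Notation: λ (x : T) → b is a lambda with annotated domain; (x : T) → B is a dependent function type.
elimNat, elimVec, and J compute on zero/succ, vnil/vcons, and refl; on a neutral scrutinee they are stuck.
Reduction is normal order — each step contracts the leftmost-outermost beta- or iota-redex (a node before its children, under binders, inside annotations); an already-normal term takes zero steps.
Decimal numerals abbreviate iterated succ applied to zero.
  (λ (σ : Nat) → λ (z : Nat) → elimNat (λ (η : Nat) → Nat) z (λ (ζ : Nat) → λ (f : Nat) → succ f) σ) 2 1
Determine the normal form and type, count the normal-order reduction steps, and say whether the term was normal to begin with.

resulting normal form:
  3
inferred type:
  Nat
normal-order step count: 9
started in normal form: no
first redex: a beta-redex


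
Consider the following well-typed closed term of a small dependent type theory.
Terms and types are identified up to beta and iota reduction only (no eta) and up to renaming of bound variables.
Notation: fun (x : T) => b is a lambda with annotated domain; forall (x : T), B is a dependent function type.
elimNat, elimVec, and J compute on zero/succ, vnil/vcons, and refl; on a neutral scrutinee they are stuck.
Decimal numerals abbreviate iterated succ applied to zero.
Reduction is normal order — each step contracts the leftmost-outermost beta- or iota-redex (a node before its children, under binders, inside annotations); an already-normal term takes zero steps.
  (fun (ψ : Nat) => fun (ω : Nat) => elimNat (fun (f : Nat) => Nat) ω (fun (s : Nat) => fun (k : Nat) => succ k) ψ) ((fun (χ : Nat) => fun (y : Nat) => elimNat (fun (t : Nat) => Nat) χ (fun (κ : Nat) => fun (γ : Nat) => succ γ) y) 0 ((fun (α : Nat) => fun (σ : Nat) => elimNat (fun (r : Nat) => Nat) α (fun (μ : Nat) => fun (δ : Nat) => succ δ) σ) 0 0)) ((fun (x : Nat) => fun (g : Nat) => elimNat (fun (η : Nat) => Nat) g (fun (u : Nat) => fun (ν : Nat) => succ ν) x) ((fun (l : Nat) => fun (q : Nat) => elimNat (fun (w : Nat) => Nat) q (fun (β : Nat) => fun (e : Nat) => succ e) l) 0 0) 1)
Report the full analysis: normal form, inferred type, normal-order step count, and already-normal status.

reduced normal form:
  1
inferred type:
  Nat
steps to reach normal form (normal order): 15
already normal: no
first contracted redex: a beta-redex


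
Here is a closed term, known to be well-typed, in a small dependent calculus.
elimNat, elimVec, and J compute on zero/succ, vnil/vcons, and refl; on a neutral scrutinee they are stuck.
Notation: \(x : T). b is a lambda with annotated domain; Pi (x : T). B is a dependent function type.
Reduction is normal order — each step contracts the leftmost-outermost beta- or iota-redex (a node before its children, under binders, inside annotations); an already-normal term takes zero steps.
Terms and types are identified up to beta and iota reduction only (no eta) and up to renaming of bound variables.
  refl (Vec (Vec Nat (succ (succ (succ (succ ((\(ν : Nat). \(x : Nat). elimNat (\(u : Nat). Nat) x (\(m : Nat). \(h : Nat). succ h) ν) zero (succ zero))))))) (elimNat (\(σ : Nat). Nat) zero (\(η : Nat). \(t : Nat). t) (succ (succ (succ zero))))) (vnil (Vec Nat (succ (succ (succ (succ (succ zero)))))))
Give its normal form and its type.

resulting normal form:
  refl (Vec (Vec Nat (succ (succ (succ (succ (succ zero)))))) zero) (vnil (Vec Nat (succ (succ (succ (succ (succ zero)))))))
inferred type:
  Eq (Vec (Vec Nat (succ (succ (succ (succ (succ zero)))))) zero) (vnil (Vec Nat (succ (succ (succ (succ (succ zero))))))) (vnil (Vec Nat (succ (succ (succ (succ (succ zero)))))))
observation: 13 normal-order steps separate the term from its normal form.


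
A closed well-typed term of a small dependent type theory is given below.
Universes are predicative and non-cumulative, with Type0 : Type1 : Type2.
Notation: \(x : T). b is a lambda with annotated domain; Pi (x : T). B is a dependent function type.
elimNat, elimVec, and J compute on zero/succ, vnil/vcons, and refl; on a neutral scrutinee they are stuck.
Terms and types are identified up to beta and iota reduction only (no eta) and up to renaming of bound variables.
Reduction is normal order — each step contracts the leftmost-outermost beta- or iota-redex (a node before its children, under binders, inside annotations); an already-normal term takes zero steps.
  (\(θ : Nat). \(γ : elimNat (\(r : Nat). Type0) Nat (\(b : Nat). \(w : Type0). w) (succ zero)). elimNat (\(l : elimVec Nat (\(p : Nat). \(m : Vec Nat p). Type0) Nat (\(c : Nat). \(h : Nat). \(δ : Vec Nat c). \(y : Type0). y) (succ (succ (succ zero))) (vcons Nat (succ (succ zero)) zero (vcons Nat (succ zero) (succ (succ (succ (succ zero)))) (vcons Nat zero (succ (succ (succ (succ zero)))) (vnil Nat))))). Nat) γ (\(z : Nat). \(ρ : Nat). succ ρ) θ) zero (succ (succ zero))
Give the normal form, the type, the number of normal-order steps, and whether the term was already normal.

reduced normal form:
  succ (succ zero)
the term's type:
  Nat
steps to reach normal form (normal order): 3
already normal: no
first redex: a beta-redex


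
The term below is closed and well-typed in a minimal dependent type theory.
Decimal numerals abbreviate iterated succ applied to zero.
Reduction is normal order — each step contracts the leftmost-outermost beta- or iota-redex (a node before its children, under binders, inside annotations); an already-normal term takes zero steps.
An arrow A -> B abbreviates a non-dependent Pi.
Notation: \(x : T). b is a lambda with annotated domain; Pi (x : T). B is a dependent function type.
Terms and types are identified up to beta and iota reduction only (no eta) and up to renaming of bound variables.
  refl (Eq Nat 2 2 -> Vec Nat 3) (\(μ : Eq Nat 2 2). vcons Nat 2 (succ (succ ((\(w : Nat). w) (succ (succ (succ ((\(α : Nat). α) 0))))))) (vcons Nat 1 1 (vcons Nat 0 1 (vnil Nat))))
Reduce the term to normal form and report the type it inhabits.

normal form:
  refl (Eq Nat 2 2 -> Vec Nat 3) (\(μ : Eq Nat 2 2). vcons Nat 2 5 (vcons Nat 1 1 (vcons Nat 0 1 (vnil Nat))))
type:
  Eq (Eq Nat 2 2 -> Vec Nat 3) (\(μ : Eq Nat 2 2). vcons Nat 2 5 (vcons Nat 1 1 (vcons Nat 0 1 (vnil Nat)))) (\(w : Eq Nat 2 2). vcons Nat 2 5 (vcons Nat 1 1 (vcons Nat 0 1 (vnil Nat))))


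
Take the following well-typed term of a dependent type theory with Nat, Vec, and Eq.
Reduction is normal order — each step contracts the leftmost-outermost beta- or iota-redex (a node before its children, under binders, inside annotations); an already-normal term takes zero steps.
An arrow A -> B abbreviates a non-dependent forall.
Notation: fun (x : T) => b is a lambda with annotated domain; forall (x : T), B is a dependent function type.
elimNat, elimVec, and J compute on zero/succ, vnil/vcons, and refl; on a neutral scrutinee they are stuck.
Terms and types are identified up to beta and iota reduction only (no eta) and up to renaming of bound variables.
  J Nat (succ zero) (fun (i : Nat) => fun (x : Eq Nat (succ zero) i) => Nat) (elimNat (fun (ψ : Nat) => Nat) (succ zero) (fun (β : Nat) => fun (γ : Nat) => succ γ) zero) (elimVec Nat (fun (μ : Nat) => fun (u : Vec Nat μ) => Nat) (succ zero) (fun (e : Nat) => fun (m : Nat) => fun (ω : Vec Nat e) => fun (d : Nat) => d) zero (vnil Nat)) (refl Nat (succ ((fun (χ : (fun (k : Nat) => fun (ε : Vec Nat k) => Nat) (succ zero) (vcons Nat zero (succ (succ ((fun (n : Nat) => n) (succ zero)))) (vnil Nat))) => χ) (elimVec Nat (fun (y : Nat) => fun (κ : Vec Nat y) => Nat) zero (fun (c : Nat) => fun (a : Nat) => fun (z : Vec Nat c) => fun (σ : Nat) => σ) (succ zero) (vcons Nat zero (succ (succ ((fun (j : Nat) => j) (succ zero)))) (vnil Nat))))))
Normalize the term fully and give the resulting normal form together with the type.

resulting normal form:
  succ zero
inferred type:
  Nat
observation: the leftmost-outermost redex is a J iota-redex, and normalization takes 2 steps.


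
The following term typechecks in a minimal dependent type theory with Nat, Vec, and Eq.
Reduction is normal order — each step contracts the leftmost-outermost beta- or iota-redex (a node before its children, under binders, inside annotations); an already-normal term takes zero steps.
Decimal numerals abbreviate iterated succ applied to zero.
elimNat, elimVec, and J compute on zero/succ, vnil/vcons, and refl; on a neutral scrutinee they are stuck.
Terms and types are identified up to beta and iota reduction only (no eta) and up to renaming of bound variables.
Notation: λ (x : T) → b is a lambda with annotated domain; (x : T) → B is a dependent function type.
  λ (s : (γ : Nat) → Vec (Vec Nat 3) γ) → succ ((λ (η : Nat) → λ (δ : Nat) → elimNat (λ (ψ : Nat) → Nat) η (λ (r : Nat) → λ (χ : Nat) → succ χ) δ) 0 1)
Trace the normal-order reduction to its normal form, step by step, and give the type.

normal-order reduction:
  λ (s : (γ : Nat) → Vec (Vec Nat 3) γ) → succ ((λ (η : Nat) → λ (δ : Nat) → elimNat (λ (ψ : Nat) → Nat) η (λ (r : Nat) → λ (χ : Nat) → succ χ) δ) 0 1)
  ~> λ (s : (γ : Nat) → Vec (Vec Nat 3) γ) → succ ((λ (η : Nat) → elimNat (λ (δ : Nat) → Nat) 0 (λ (ψ : Nat) → λ (r : Nat) → succ r) η) 1)
  ~> λ (s : (γ : Nat) → Vec (Vec Nat 3) γ) → succ (elimNat (λ (η : Nat) → Nat) 0 (λ (δ : Nat) → λ (ψ : Nat) → succ ψ) 1)
  ~> λ (s : (γ : Nat) → Vec (Vec Nat 3) γ) → succ ((λ (η : Nat) → λ (δ : Nat) → succ δ) 0 (elimNat (λ (ψ : Nat) → Nat) 0 (λ (r : Nat) → λ (χ : Nat) → succ χ) 0))
  ~> λ (s : (γ : Nat) → Vec (Vec Nat 3) γ) → succ ((λ (η : Nat) → succ η) (elimNat (λ (δ : Nat) → Nat) 0 (λ (ψ : Nat) → λ (r : Nat) → succ r) 0))
  ~> λ (s : (γ : Nat) → Vec (Vec Nat 3) γ) → succ (succ (elimNat (λ (η : Nat) → Nat) 0 (λ (δ : Nat) → λ (ψ : Nat) → succ ψ) 0))
  ~> λ (s : (γ : Nat) → Vec (Vec Nat 3) γ) → 2
type:
  (s : (γ : Nat) → Vec (Vec Nat 3) γ) → Nat


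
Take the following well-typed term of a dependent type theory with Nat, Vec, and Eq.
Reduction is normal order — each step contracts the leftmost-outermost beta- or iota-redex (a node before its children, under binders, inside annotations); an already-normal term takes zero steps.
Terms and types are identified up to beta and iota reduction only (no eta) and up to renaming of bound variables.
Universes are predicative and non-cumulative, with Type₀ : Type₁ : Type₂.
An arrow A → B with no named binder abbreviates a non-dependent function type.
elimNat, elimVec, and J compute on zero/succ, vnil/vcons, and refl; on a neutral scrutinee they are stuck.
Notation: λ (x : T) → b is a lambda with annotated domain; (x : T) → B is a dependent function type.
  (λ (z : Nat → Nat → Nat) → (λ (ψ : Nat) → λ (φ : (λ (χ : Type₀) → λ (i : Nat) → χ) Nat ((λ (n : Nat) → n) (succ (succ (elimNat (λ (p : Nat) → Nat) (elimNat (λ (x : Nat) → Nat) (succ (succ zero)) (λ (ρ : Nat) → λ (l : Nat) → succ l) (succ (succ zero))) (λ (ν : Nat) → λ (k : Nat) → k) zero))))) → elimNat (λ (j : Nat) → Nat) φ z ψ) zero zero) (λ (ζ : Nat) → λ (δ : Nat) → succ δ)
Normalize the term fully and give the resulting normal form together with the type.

resulting normal form:
  zero
the term's type:
  Nat


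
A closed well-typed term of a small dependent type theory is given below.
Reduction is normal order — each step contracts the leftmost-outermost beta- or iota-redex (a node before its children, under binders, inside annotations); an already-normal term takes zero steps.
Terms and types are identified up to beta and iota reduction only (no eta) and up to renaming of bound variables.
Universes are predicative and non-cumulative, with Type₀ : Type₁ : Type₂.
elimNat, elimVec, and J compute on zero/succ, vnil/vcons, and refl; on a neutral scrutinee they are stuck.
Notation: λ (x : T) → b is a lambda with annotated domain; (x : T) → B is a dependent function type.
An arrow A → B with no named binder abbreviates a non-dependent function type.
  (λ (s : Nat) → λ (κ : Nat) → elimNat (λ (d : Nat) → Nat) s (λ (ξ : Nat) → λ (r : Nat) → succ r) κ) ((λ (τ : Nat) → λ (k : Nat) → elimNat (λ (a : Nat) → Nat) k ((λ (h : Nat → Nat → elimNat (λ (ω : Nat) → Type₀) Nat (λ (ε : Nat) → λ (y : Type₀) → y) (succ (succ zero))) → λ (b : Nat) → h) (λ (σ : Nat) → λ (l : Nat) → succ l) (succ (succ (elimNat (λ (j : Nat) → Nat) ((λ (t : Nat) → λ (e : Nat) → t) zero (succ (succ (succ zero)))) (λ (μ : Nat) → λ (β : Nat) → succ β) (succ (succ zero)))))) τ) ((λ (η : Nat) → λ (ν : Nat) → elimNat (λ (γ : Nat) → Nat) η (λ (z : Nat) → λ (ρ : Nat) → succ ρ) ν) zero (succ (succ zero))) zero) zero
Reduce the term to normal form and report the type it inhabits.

resulting normal form:
  succ (succ zero)
inferred type:
  Nat


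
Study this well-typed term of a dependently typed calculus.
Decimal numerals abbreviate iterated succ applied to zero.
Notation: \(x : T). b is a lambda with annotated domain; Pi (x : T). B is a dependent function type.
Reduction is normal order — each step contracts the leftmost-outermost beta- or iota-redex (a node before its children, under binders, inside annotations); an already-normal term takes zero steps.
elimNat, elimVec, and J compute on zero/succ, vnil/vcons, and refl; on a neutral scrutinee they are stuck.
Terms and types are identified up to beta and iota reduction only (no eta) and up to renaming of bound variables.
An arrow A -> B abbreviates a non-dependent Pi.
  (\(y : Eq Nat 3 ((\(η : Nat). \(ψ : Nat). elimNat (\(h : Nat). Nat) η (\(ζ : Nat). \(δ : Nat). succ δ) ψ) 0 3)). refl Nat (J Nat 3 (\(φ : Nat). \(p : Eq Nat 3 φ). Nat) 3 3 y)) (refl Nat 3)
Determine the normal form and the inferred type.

resulting normal form:
  refl Nat 3
inferred type:
  Eq Nat 3 3
observation: 2 normal-order steps separate the term from its normal form.


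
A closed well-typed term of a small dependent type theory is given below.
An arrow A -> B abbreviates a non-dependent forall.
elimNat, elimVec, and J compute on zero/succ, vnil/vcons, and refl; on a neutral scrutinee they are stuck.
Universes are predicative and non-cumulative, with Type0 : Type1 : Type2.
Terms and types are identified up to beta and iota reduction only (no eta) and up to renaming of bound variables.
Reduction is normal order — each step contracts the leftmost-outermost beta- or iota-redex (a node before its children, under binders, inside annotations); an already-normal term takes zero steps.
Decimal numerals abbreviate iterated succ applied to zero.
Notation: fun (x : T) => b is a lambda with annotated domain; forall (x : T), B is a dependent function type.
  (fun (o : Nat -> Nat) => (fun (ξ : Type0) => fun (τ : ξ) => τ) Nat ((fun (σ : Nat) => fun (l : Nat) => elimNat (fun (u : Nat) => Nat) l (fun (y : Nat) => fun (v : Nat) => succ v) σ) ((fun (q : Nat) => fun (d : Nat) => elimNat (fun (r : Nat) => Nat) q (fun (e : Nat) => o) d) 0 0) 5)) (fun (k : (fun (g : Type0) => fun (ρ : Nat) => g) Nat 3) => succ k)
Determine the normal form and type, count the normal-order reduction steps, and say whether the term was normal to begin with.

reduced normal form:
  5
the term's type:
  Nat
normal-order step count: 9
started in normal form: no
first contracted redex: a beta-redex


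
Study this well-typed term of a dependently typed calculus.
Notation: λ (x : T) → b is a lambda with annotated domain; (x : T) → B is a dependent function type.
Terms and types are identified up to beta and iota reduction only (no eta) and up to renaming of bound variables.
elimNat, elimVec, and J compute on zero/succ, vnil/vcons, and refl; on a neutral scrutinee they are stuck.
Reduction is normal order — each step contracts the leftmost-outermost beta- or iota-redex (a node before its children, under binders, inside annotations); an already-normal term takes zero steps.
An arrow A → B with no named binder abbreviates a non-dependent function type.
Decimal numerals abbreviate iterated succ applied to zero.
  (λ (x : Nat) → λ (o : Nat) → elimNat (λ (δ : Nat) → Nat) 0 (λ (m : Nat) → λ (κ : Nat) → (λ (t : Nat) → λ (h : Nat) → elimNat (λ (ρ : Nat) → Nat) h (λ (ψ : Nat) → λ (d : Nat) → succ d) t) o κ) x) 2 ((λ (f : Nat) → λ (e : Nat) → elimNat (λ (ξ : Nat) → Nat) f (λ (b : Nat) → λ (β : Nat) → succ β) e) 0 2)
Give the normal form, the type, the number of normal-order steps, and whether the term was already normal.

reduced normal form:
  4
the term's type:
  Nat
normal-order step count: 45
term was already normal: no
first redex: a beta-redex


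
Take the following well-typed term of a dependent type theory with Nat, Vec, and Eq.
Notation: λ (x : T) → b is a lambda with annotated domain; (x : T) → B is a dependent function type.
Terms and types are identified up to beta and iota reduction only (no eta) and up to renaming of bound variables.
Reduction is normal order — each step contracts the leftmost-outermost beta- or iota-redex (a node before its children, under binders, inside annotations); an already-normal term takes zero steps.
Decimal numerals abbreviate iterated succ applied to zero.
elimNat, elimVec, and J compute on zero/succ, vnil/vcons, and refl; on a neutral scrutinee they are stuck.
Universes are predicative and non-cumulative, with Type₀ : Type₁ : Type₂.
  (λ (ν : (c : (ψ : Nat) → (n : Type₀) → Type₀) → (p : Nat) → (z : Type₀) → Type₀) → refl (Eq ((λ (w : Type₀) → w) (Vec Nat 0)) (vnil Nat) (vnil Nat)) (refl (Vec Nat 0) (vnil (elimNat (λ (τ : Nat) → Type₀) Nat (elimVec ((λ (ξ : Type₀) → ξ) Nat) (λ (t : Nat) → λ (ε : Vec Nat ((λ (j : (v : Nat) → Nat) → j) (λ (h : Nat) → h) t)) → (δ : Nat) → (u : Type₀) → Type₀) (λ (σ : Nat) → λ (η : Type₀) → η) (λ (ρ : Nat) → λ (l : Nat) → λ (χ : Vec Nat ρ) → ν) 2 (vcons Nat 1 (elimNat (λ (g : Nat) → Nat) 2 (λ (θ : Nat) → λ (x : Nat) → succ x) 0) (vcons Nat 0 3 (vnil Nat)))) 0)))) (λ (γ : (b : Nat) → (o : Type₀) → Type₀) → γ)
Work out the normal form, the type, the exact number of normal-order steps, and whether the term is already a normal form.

normal form:
  refl (Eq (Vec Nat 0) (vnil Nat) (vnil Nat)) (refl (Vec Nat 0) (vnil Nat))
type:
  Eq (Eq (Vec Nat 0) (vnil Nat) (vnil Nat)) (refl (Vec Nat 0) (vnil Nat)) (refl (Vec Nat 0) (vnil Nat))
steps to reach normal form (normal order): 3
already normal: no
first contracted redex: a beta-redex


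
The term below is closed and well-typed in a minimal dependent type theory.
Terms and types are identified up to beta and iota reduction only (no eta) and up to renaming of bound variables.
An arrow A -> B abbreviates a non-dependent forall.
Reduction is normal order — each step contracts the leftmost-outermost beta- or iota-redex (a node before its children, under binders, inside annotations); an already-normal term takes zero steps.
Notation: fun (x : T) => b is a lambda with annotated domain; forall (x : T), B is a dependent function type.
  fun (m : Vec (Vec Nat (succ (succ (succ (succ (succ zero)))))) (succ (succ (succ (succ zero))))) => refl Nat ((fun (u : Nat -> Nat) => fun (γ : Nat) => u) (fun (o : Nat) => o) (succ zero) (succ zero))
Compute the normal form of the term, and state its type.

normal form:
  fun (m : Vec (Vec Nat (succ (succ (succ (succ (succ zero)))))) (succ (succ (succ (succ zero))))) => refl Nat (succ zero)
inferred type:
  Vec (Vec Nat (succ (succ (succ (succ (succ zero)))))) (succ (succ (succ (succ zero)))) -> Eq Nat (succ zero) (succ zero)
observation: 3 normal-order steps normalize the term, beginning with a beta-redex.


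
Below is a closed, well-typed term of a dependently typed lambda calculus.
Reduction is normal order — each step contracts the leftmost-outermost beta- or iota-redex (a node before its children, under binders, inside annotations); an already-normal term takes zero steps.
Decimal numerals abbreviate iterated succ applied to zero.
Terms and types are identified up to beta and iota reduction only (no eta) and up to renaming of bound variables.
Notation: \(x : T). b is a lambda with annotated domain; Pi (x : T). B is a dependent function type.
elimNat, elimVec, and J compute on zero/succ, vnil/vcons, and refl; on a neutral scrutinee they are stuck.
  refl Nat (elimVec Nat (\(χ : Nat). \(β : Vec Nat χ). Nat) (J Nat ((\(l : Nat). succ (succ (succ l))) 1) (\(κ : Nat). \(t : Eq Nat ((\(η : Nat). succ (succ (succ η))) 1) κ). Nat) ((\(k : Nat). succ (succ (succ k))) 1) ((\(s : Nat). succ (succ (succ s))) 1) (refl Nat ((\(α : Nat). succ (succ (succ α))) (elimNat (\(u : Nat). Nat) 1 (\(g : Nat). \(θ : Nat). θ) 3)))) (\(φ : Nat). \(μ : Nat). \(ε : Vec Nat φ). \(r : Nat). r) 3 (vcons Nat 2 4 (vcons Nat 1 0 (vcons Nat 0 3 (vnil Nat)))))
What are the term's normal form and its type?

reduced normal form:
  refl Nat 4
the term's type:
  Eq Nat 4 4
observation: 18 normal-order steps normalize the term, beginning with an elimVec iota-redex.


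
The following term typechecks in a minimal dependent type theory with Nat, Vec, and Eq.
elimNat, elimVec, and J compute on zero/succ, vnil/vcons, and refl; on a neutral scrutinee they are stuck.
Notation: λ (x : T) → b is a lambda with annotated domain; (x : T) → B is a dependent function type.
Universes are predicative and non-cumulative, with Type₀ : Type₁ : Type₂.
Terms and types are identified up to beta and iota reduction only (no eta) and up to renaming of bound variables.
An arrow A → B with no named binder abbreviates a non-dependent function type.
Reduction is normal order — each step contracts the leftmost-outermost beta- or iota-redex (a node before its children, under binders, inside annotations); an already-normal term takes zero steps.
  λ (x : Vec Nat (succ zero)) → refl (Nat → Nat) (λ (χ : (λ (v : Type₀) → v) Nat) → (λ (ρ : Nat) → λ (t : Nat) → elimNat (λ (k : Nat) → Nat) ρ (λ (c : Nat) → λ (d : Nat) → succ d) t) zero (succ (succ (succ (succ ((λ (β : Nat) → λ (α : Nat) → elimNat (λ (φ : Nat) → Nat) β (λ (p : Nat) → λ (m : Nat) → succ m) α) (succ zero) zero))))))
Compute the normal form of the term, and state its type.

reduced normal form:
  λ (x : Vec Nat (succ zero)) → refl (Nat → Nat) (λ (χ : Nat) → succ (succ (succ (succ (succ zero)))))
inferred type:
  Vec Nat (succ zero) → Eq (Nat → Nat) (λ (x : Nat) → succ (succ (succ (succ (succ zero))))) (λ (χ : Nat) → succ (succ (succ (succ (succ zero)))))
observation: contracting a beta-redex first, the term normalizes in 22 steps.


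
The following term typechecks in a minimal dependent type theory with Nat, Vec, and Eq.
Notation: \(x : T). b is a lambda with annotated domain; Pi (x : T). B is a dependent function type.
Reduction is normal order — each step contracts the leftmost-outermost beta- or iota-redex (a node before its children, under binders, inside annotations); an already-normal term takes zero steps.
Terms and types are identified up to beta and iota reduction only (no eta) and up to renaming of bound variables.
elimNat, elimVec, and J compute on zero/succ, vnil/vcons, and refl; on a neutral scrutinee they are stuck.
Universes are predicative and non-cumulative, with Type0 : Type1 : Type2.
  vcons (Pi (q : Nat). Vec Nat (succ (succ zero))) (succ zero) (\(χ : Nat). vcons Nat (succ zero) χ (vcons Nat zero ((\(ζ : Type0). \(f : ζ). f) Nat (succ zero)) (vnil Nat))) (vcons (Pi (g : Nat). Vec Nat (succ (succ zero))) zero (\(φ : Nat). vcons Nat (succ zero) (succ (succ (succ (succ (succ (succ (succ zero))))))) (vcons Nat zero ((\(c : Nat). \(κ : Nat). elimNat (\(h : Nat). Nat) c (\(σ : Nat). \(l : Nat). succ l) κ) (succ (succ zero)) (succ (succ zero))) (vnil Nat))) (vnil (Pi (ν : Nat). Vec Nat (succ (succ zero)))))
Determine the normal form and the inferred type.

reduced normal form:
  vcons (Pi (q : Nat). Vec Nat (succ (succ zero))) (succ zero) (\(χ : Nat). vcons Nat (succ zero) χ (vcons Nat zero (succ zero) (vnil Nat))) (vcons (Pi (ζ : Nat). Vec Nat (succ (succ zero))) zero (\(f : Nat). vcons Nat (succ zero) (succ (succ (succ (succ (succ (succ (succ zero))))))) (vcons Nat zero (succ (succ (succ (succ zero)))) (vnil Nat))) (vnil (Pi (g : Nat). Vec Nat (succ (succ zero)))))
the term's type:
  Vec (Pi (q : Nat). Vec Nat (succ (succ zero))) (succ (succ zero))


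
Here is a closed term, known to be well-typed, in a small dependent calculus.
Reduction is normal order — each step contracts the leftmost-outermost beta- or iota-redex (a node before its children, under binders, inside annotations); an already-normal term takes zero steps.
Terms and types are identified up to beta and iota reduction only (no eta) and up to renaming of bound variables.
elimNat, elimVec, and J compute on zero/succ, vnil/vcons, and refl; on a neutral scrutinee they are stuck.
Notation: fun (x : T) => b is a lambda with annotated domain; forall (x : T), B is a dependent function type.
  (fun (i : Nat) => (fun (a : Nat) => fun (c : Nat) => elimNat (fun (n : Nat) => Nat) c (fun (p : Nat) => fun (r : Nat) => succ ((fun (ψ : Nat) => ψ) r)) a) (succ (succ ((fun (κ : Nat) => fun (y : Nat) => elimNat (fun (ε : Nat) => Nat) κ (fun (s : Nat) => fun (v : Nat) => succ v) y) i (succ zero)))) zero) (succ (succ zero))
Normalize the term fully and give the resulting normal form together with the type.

reduced normal form:
  succ (succ (succ (succ (succ zero))))
type:
  Nat


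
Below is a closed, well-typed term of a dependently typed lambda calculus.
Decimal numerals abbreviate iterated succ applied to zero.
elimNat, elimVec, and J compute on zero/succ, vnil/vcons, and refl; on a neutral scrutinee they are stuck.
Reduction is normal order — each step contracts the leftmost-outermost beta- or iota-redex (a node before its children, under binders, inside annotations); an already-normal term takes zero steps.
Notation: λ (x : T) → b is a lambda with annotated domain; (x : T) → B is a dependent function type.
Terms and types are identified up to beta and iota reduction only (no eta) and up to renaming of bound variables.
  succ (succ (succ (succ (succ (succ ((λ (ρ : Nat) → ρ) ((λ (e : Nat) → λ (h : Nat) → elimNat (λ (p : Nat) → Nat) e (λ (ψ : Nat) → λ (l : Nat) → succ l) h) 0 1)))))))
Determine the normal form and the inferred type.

normal form:
  7
inferred type:
  Nat


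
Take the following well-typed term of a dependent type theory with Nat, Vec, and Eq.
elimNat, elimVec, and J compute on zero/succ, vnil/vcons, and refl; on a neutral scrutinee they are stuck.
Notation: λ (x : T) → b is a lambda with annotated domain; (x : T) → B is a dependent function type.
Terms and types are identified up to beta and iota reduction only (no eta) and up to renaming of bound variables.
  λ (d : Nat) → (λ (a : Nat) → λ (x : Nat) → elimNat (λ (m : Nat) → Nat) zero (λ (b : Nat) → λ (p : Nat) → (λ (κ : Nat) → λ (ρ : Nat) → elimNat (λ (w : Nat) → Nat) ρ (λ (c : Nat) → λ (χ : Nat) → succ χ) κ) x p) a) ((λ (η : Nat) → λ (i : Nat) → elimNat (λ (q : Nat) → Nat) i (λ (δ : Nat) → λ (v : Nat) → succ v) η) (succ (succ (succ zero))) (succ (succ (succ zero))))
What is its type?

the term's type:
  (d : Nat) → (a : Nat) → Nat


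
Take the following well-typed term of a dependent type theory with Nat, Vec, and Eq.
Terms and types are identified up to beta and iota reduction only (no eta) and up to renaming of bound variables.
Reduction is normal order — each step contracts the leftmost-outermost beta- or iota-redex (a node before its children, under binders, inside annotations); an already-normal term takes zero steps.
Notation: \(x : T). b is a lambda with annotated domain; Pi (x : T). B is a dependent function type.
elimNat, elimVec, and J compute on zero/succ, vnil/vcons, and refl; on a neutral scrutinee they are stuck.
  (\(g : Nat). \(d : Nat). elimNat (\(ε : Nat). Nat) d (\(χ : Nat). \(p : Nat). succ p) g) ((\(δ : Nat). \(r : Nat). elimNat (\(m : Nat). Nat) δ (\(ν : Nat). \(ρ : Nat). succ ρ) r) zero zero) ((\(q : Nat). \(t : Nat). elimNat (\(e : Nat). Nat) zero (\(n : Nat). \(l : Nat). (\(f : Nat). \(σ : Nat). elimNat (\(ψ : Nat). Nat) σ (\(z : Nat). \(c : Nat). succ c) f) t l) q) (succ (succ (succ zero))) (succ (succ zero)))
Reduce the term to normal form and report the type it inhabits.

resulting normal form:
  succ (succ (succ (succ (succ (succ zero)))))
the term's type:
  Nat


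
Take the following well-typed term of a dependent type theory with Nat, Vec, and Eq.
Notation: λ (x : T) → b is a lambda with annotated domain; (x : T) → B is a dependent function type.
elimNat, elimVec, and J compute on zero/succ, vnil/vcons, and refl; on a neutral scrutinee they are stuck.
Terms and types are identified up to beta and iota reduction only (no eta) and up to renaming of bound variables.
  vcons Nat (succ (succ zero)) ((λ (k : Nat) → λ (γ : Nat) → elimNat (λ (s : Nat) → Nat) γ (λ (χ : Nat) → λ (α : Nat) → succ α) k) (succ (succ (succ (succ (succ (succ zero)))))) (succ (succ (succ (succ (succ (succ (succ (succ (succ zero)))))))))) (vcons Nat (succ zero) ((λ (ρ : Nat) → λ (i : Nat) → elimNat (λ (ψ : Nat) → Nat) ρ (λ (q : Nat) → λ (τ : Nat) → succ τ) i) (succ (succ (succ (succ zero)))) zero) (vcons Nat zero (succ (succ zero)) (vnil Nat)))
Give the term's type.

the term's type:
  Vec Nat (succ (succ (succ zero)))


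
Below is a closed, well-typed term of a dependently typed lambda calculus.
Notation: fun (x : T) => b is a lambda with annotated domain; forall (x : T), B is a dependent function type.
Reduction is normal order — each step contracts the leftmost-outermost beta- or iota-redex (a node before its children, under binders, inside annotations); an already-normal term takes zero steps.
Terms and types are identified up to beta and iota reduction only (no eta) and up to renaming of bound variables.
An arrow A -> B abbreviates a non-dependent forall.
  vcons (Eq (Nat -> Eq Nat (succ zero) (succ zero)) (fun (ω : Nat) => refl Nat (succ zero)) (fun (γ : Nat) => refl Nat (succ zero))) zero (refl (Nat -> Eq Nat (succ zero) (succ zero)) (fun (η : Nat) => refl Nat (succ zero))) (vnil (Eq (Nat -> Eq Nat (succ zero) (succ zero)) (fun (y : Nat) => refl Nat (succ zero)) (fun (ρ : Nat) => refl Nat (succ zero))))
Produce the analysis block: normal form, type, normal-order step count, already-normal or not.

resulting normal form:
  vcons (Eq (Nat -> Eq Nat (succ zero) (succ zero)) (fun (ω : Nat) => refl Nat (succ zero)) (fun (γ : Nat) => refl Nat (succ zero))) zero (refl (Nat -> Eq Nat (succ zero) (succ zero)) (fun (η : Nat) => refl Nat (succ zero))) (vnil (Eq (Nat -> Eq Nat (succ zero) (succ zero)) (fun (y : Nat) => refl Nat (succ zero)) (fun (ρ : Nat) => refl Nat (succ zero))))
type:
  Vec (Eq (Nat -> Eq Nat (succ zero) (succ zero)) (fun (ω : Nat) => refl Nat (succ zero)) (fun (γ : Nat) => refl Nat (succ zero))) (succ zero)
reduction steps (normal order): 0
started in normal form: yes


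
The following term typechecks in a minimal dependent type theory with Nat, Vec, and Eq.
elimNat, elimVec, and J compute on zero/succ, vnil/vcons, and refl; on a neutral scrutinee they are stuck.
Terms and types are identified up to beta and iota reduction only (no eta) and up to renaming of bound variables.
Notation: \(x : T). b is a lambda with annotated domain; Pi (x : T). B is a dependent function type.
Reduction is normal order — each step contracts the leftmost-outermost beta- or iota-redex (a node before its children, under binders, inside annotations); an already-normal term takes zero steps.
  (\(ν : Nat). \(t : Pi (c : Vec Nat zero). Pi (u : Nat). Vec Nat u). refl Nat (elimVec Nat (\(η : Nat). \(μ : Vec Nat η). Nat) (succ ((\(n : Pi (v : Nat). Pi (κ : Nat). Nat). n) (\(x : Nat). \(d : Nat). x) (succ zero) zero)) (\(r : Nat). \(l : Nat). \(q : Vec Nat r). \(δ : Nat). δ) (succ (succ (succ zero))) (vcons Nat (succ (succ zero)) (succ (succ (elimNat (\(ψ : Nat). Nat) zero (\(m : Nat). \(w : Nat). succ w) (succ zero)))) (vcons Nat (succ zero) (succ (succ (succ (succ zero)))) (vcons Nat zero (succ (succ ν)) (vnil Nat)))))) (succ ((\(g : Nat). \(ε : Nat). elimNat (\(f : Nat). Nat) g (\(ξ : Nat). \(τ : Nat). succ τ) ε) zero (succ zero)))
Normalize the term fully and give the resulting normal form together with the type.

reduced normal form:
  \(ν : Pi (t : Vec Nat zero). Pi (c : Nat). Vec Nat c). refl Nat (succ (succ zero))
inferred type:
  Pi (ν : Pi (t : Vec Nat zero). Pi (c : Nat). Vec Nat c). Eq Nat (succ (succ zero)) (succ (succ zero))


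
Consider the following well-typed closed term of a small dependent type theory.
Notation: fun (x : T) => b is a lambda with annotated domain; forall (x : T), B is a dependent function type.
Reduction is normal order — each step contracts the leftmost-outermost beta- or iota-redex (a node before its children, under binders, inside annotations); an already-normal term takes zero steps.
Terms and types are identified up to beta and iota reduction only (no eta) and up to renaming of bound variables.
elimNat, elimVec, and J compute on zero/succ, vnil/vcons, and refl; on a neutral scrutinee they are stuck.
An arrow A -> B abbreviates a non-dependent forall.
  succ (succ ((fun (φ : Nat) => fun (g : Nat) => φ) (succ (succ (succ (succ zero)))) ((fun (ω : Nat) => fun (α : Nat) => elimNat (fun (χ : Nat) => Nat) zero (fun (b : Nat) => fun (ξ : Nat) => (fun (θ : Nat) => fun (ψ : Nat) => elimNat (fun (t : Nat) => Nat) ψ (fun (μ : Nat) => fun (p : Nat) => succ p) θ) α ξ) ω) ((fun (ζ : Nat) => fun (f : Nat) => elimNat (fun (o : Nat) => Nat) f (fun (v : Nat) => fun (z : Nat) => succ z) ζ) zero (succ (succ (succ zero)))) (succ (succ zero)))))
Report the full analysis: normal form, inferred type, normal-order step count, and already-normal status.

resulting normal form:
  succ (succ (succ (succ (succ (succ zero)))))
type:
  Nat
steps to reach normal form (normal order): 2
already normal: no
first redex: a beta-redex
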